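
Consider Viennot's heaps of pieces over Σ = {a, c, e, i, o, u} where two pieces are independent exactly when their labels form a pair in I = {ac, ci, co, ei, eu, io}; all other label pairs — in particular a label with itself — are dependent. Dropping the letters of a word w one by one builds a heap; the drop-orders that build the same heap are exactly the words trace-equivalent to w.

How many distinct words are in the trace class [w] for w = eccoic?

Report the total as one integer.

24

piece 0:e — minimal
piece 1:c rests on {0:e}
piece 2:c rests on {1:c}
piece 3:o rests on {0:e}
piece 4:i — minimal
piece 5:c rests on {2:c}
minimal pieces: {0:e, 4:i}
ways to finish when only these pieces remain (= sum over removing one remaining piece with nothing left below it):
  1 left: {3}→1  {4}→1  {5}→1
  2 left: {2,5}→1  {3,4}→2  {3,5}→2  {4,5}→2
  3 left: {1,2,5}→1  {2,3,5}→3  {2,4,5}→3  {3,4,5}→6
  4 left: {1,2,3,5}→4  {1,2,4,5}→4  {2,3,4,5}→12
  placing 0:e first → 20 extensions
  placing 4:i first → 4 extensions
total linear extensions = 24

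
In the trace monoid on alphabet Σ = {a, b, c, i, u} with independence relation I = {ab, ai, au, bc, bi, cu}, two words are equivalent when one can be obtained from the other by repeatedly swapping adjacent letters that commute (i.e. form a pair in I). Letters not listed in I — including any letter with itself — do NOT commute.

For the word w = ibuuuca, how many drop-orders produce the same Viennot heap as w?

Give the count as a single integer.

piece 0:i — minimal
piece 1:b — minimal
piece 2:u rests on {0:i, 1:b}
piece 3:u rests on {2:u}
piece 4:u rests on {3:u}
piece 5:c rests on {0:i}
piece 6:a rests on {5:c}
minimal pieces: {0:i, 1:b}
ways to finish when only these pieces remain (= sum over removing one remaining piece with nothing left below it):
  1 left: {4}→1  {6}→1
  2 left: {3,4}→1  {4,6}→2  {5,6}→1
  3 left: {2,3,4}→1  {3,4,6}→3  {4,5,6}→3
  4 left: {1,2,3,4}→1  {2,3,4,6}→4  {3,4,5,6}→6
  5 left: {1,2,3,4,6}→5  {2,3,4,5,6}→10
  placing 0:i first → 15 extensions
  placing 1:b first → 10 extensions
total linear extensions = 25

25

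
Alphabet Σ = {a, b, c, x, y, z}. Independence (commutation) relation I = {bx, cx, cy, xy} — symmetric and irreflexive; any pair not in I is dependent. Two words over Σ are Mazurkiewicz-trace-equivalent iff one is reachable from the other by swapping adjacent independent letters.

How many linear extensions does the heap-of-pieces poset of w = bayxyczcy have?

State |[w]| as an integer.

24

0(b) covers ∅
1(a) covers 0:b
2(y) covers 1:a
3(x) covers 1:a
4(y) covers 2:y
5(c) covers 1:a
6(z) covers 3:x, 4:y, 5:c
7(c) covers 6:z
8(y) covers 6:z
floor of heap: 0:b
completions by unplaced set U, small U first (add the entries for U minus each lowest piece of U):
  |U|=1: {7}:1  {8}:1
  |U|=2: {7,8}:2
  |U|=3: {6,7,8}:2
  |U|=4: {3,6,7,8}:2  {4,6,7,8}:2  {5,6,7,8}:2
  |U|=5: {2,4,6,7,8}:2  {3,4,6,7,8}:4  {3,5,6,7,8}:4  {4,5,6,7,8}:4
  |U|=6: {2,3,4,6,7,8}:6  {2,4,5,6,7,8}:6  {3,4,5,6,7,8}:12
  |U|=7: {2,3,4,5,6,7,8}:24
  start at 0(b): 24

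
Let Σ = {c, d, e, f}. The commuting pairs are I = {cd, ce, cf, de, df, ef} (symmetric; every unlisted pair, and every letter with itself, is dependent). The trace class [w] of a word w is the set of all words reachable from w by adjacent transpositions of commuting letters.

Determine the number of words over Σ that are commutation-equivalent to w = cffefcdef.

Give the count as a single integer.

0(c) covers ∅
1(f) covers ∅
2(f) covers 1:f
3(e) covers ∅
4(f) covers 2:f
5(c) covers 0:c
6(d) covers ∅
7(e) covers 3:e
8(f) covers 4:f
floor of heap: 0:c, 1:f, 3:e, 6:d
completions by unplaced set U, small U first (add the entries for U minus each lowest piece of U):
  |U|=1: {5}:1  {6}:1  {7}:1  {8}:1
  |U|=2: {0,5}:1  {3,7}:1  {4,8}:1  {5,6}:2  {5,7}:2  {5,8}:2  {6,7}:2  {6,8}:2  {7,8}:2
  |U|=3: {0,5,6}:3  {0,5,7}:3  {0,5,8}:3  {2,4,8}:1  {3,5,7}:3  {3,6,7}:3  {3,7,8}:3  {4,5,8}:3  {4,6,8}:3  {4,7,8}:3  {5,6,7}:6  {5,6,8}:6  {5,7,8}:6  {6,7,8}:6
  |U|=4: {0,3,5,7}:6  {0,4,5,8}:6  {0,5,6,7}:12  {0,5,6,8}:12  {0,5,7,8}:12  {1,2,4,8}:1  {2,4,5,8}:4  {2,4,6,8}:4  {2,4,7,8}:4  {3,4,7,8}:6  {3,5,6,7}:12  {3,5,7,8}:12  {3,6,7,8}:12  {4,5,6,8}:12  {4,5,7,8}:12  {4,6,7,8}:12  {5,6,7,8}:24
  |U|=5: {0,2,4,5,8}:10  {0,3,5,6,7}:30  {0,3,5,7,8}:30  {0,4,5,6,8}:30  {0,4,5,7,8}:30  {0,5,6,7,8}:60  {1,2,4,5,8}:5  {1,2,4,6,8}:5  {1,2,4,7,8}:5  {2,3,4,7,8}:10  {2,4,5,6,8}:20  {2,4,5,7,8}:20  {2,4,6,7,8}:20  {3,4,5,7,8}:30  {3,4,6,7,8}:30  {3,5,6,7,8}:60  {4,5,6,7,8}:60
  |U|=6: {0,1,2,4,5,8}:15  {0,2,4,5,6,8}:60  {0,2,4,5,7,8}:60  {0,3,4,5,7,8}:90  {0,3,5,6,7,8}:180  {0,4,5,6,7,8}:180  {1,2,3,4,7,8}:15  {1,2,4,5,6,8}:30  {1,2,4,5,7,8}:30  {1,2,4,6,7,8}:30  {2,3,4,5,7,8}:60  {2,3,4,6,7,8}:60  {2,4,5,6,7,8}:120  {3,4,5,6,7,8}:180
  |U|=7: {0,1,2,4,5,6,8}:105  {0,1,2,4,5,7,8}:105  {0,2,3,4,5,7,8}:210  {0,2,4,5,6,7,8}:420  {0,3,4,5,6,7,8}:630  {1,2,3,4,5,7,8}:105  {1,2,3,4,6,7,8}:105  {1,2,4,5,6,7,8}:210  {2,3,4,5,6,7,8}:420
  start at 0(c): 840
  start at 1(f): 1680
  start at 3(e): 840
  start at 6(d): 420
sum over floor = 3780

3780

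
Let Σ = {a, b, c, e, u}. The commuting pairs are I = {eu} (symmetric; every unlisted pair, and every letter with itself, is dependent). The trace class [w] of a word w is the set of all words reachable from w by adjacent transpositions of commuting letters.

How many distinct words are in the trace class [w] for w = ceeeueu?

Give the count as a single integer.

15

drop 0:c onto floor
drop 1:e onto {0:c}
drop 2:e onto {1:e}
drop 3:e onto {2:e}
drop 4:u onto {0:c}
drop 5:e onto {3:e}
drop 6:u onto {4:u}
ground layer = {0:c}
drop-orders for the pieces not yet dropped (sum over which currently-grounded one goes next):
  1 to go: {5} 1  {6} 1
  2 to go: {3,5} 1  {4,6} 1  {5,6} 2
  3 to go: {2,3,5} 1  {3,5,6} 3  {4,5,6} 3
  4 to go: {1,2,3,5} 1  {2,3,5,6} 4  {3,4,5,6} 6
  5 to go: {1,2,3,5,6} 5  {2,3,4,5,6} 10
  if 0:c drops first: 15 orders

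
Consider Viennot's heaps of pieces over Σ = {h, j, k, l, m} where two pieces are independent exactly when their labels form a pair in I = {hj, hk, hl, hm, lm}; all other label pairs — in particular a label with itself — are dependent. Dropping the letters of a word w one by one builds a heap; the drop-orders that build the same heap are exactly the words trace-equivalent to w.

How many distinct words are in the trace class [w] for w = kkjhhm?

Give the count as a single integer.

15

#0=k has no predecessor
#1=k depends on [0:k]
#2=j depends on [1:k]
#3=h has no predecessor
#4=h depends on [3:h]
#5=m depends on [2:j]
sources: [0:k, 3:h]
N(rest) = Σ N(rest − s) over sources s of rest; N(one piece) = 1:
  size 1 → [4]=1  [5]=1
  size 2 → [2,5]=1  [3,4]=1  [4,5]=2
  size 3 → [1,2,5]=1  [2,4,5]=3  [3,4,5]=3
  size 4 → [0,1,2,5]=1  [1,2,4,5]=4  [2,3,4,5]=6
  first=0(k) contributes 10
  first=3(h) contributes 5
|[w]| = 15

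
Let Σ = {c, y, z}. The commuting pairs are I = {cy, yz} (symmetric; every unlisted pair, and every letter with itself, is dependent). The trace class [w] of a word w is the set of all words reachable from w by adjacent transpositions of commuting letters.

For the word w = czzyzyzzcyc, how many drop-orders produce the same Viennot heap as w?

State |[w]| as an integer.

piece 0:c — minimal
piece 1:z rests on {0:c}
piece 2:z rests on {1:z}
piece 3:y — minimal
piece 4:z rests on {2:z}
piece 5:y rests on {3:y}
piece 6:z rests on {4:z}
piece 7:z rests on {6:z}
piece 8:c rests on {7:z}
piece 9:y rests on {5:y}
piece 10:c rests on {8:c}
minimal pieces: {0:c, 3:y}
ways to finish when only these pieces remain (= sum over removing one remaining piece with nothing left below it):
  1 left: {9}→1  {10}→1
  2 left: {5,9}→1  {8,10}→1  {9,10}→2
  3 left: {3,5,9}→1  {5,9,10}→3  {7,8,10}→1  {8,9,10}→3
  4 left: {3,5,9,10}→4  {5,8,9,10}→6  {6,7,8,10}→1  {7,8,9,10}→4
  5 left: {3,5,8,9,10}→10  {4,6,7,8,10}→1  {5,7,8,9,10}→10  {6,7,8,9,10}→5
  6 left: {2,4,6,7,8,10}→1  {3,5,7,8,9,10}→20  {4,6,7,8,9,10}→6  {5,6,7,8,9,10}→15
  7 left: {1,2,4,6,7,8,10}→1  {2,4,6,7,8,9,10}→7  {3,5,6,7,8,9,10}→35  {4,5,6,7,8,9,10}→21
  8 left: {0,1,2,4,6,7,8,10}→1  {1,2,4,6,7,8,9,10}→8  {2,4,5,6,7,8,9,10}→28  {3,4,5,6,7,8,9,10}→56
  9 left: {0,1,2,4,6,7,8,9,10}→9  {1,2,4,5,6,7,8,9,10}→36  {2,3,4,5,6,7,8,9,10}→84
  placing 0:c first → 120 extensions
  placing 3:y first → 45 extensions
total linear extensions = 165

165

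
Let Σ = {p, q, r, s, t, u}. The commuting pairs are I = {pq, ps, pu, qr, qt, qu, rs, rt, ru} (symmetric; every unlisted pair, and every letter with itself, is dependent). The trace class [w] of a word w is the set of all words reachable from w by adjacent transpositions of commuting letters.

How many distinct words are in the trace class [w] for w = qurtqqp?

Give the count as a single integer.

piece 0:q — minimal
piece 1:u — minimal
piece 2:r — minimal
piece 3:t rests on {1:u}
piece 4:q rests on {0:q}
piece 5:q rests on {4:q}
piece 6:p rests on {2:r, 3:t}
minimal pieces: {0:q, 1:u, 2:r}
ways to finish when only these pieces remain (= sum over removing one remaining piece with nothing left below it):
  1 left: {5}→1  {6}→1
  2 left: {2,6}→1  {3,6}→1  {4,5}→1  {5,6}→2
  3 left: {0,4,5}→1  {1,3,6}→1  {2,3,6}→2  {2,5,6}→3  {3,5,6}→3  {4,5,6}→3
  4 left: {0,4,5,6}→4  {1,2,3,6}→3  {1,3,5,6}→4  {2,3,5,6}→8  {2,4,5,6}→6  {3,4,5,6}→6
  5 left: {0,2,4,5,6}→10  {0,3,4,5,6}→10  {1,2,3,5,6}→15  {1,3,4,5,6}→10  {2,3,4,5,6}→20
  placing 0:q first → 45 extensions
  placing 1:u first → 40 extensions
  placing 2:r first → 20 extensions
total linear extensions = 105

105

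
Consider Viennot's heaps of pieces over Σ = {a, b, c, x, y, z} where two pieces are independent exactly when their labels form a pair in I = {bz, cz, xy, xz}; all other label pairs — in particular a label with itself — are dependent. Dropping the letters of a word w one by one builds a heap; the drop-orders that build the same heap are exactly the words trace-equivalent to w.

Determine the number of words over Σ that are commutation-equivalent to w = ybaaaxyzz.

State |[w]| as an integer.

4

0(y) covers ∅
1(b) covers 0:y
2(a) covers 1:b
3(a) covers 2:a
4(a) covers 3:a
5(x) covers 4:a
6(y) covers 4:a
7(z) covers 6:y
8(z) covers 7:z
floor of heap: 0:y
completions by unplaced set U, small U first (add the entries for U minus each lowest piece of U):
  |U|=1: {5}:1  {8}:1
  |U|=2: {5,8}:2  {7,8}:1
  |U|=3: {5,7,8}:3  {6,7,8}:1
  |U|=4: {5,6,7,8}:4
  |U|=5: {4,5,6,7,8}:4
  |U|=6: {3,4,5,6,7,8}:4
  |U|=7: {2,3,4,5,6,7,8}:4
  start at 0(y): 4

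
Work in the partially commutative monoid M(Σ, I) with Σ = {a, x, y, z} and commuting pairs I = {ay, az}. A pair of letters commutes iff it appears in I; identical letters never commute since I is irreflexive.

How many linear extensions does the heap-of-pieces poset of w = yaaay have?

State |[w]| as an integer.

piece 0:y — minimal
piece 1:a — minimal
piece 2:a rests on {1:a}
piece 3:a rests on {2:a}
piece 4:y rests on {0:y}
minimal pieces: {0:y, 1:a}
ways to finish when only these pieces remain (= sum over removing one remaining piece with nothing left below it):
  1 left: {3}→1  {4}→1
  2 left: {0,4}→1  {2,3}→1  {3,4}→2
  3 left: {0,3,4}→3  {1,2,3}→1  {2,3,4}→3
  placing 0:y first → 4 extensions
  placing 1:a first → 6 extensions
total linear extensions = 10

10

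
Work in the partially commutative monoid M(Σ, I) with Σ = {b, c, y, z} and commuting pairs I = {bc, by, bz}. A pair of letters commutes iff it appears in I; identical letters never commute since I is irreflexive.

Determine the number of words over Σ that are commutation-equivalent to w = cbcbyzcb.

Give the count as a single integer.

56

#0=c has no predecessor
#1=b has no predecessor
#2=c depends on [0:c]
#3=b depends on [1:b]
#4=y depends on [2:c]
#5=z depends on [4:y]
#6=c depends on [5:z]
#7=b depends on [3:b]
sources: [0:c, 1:b]
N(rest) = Σ N(rest − s) over sources s of rest; N(one piece) = 1:
  size 1 → [6]=1  [7]=1
  size 2 → [3,7]=1  [5,6]=1  [6,7]=2
  size 3 → [1,3,7]=1  [3,6,7]=3  [4,5,6]=1  [5,6,7]=3
  size 4 → [1,3,6,7]=4  [2,4,5,6]=1  [3,5,6,7]=6  [4,5,6,7]=4
  size 5 → [0,2,4,5,6]=1  [1,3,5,6,7]=10  [2,4,5,6,7]=5  [3,4,5,6,7]=10
  size 6 → [0,2,4,5,6,7]=6  [1,3,4,5,6,7]=20  [2,3,4,5,6,7]=15
  first=0(c) contributes 35
  first=1(b) contributes 21
|[w]| = 56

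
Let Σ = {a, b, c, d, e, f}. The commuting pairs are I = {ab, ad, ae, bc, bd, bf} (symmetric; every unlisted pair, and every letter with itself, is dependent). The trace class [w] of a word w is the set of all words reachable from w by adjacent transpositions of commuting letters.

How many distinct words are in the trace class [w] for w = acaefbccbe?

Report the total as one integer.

25

#0=a has no predecessor
#1=c depends on [0:a]
#2=a depends on [1:c]
#3=e depends on [1:c]
#4=f depends on [2:a, 3:e]
#5=b depends on [3:e]
#6=c depends on [4:f]
#7=c depends on [6:c]
#8=b depends on [5:b]
#9=e depends on [7:c, 8:b]
sources: [0:a]
N(rest) = Σ N(rest − s) over sources s of rest; N(one piece) = 1:
  size 1 → [9]=1
  size 2 → [7,9]=1  [8,9]=1
  size 3 → [5,8,9]=1  [6,7,9]=1  [7,8,9]=2
  size 4 → [4,6,7,9]=1  [5,7,8,9]=3  [6,7,8,9]=3
  size 5 → [2,4,6,7,9]=1  [4,6,7,8,9]=4  [5,6,7,8,9]=6
  size 6 → [2,4,6,7,8,9]=5  [4,5,6,7,8,9]=10
  size 7 → [2,4,5,6,7,8,9]=15  [3,4,5,6,7,8,9]=10
  size 8 → [2,3,4,5,6,7,8,9]=25
  first=0(a) contributes 25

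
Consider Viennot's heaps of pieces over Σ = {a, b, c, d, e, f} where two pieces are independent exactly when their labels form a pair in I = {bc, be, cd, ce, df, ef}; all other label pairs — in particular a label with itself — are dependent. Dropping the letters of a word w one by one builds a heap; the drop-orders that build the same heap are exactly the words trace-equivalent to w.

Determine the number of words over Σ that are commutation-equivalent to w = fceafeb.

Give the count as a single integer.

#0=f has no predecessor
#1=c depends on [0:f]
#2=e has no predecessor
#3=a depends on [1:c, 2:e]
#4=f depends on [3:a]
#5=e depends on [3:a]
#6=b depends on [4:f]
sources: [0:f, 2:e]
N(rest) = Σ N(rest − s) over sources s of rest; N(one piece) = 1:
  size 1 → [5]=1  [6]=1
  size 2 → [4,6]=1  [5,6]=2
  size 3 → [4,5,6]=3
  size 4 → [3,4,5,6]=3
  size 5 → [1,3,4,5,6]=3  [2,3,4,5,6]=3
  first=0(f) contributes 6
  first=2(e) contributes 3
|[w]| = 9

9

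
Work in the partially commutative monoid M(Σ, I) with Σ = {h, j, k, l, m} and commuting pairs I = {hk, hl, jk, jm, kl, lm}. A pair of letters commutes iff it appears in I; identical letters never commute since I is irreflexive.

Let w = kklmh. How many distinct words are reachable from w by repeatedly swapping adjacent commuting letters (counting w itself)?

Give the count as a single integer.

5

#0=k has no predecessor
#1=k depends on [0:k]
#2=l has no predecessor
#3=m depends on [1:k]
#4=h depends on [3:m]
sources: [0:k, 2:l]
N(rest) = Σ N(rest − s) over sources s of rest; N(one piece) = 1:
  size 1 → [2]=1  [4]=1
  size 2 → [2,4]=2  [3,4]=1
  size 3 → [1,3,4]=1  [2,3,4]=3
  first=0(k) contributes 4
  first=2(l) contributes 1
|[w]| = 5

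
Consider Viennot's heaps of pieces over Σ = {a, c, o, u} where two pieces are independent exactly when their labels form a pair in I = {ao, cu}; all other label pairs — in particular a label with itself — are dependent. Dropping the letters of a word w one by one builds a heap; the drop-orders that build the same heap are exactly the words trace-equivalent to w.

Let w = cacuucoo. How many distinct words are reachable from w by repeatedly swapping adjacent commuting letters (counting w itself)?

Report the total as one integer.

#0=c has no predecessor
#1=a depends on [0:c]
#2=c depends on [1:a]
#3=u depends on [1:a]
#4=u depends on [3:u]
#5=c depends on [2:c]
#6=o depends on [4:u, 5:c]
#7=o depends on [6:o]
sources: [0:c]
N(rest) = Σ N(rest − s) over sources s of rest; N(one piece) = 1:
  size 1 → [7]=1
  size 2 → [6,7]=1
  size 3 → [4,6,7]=1  [5,6,7]=1
  size 4 → [2,5,6,7]=1  [3,4,6,7]=1  [4,5,6,7]=2
  size 5 → [2,4,5,6,7]=3  [3,4,5,6,7]=3
  size 6 → [2,3,4,5,6,7]=6
  first=0(c) contributes 6

6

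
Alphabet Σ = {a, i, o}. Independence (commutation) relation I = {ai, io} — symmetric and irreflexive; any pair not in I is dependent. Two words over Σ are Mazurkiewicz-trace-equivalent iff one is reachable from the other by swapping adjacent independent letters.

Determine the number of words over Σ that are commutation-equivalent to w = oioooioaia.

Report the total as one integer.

#0=o has no predecessor
#1=i has no predecessor
#2=o depends on [0:o]
#3=o depends on [2:o]
#4=o depends on [3:o]
#5=i depends on [1:i]
#6=o depends on [4:o]
#7=a depends on [6:o]
#8=i depends on [5:i]
#9=a depends on [7:a]
sources: [0:o, 1:i]
N(rest) = Σ N(rest − s) over sources s of rest; N(one piece) = 1:
  size 1 → [8]=1  [9]=1
  size 2 → [5,8]=1  [7,9]=1  [8,9]=2
  size 3 → [1,5,8]=1  [5,8,9]=3  [6,7,9]=1  [7,8,9]=3
  size 4 → [1,5,8,9]=4  [4,6,7,9]=1  [5,7,8,9]=6  [6,7,8,9]=4
  size 5 → [1,5,7,8,9]=10  [3,4,6,7,9]=1  [4,6,7,8,9]=5  [5,6,7,8,9]=10
  size 6 → [1,5,6,7,8,9]=20  [2,3,4,6,7,9]=1  [3,4,6,7,8,9]=6  [4,5,6,7,8,9]=15
  size 7 → [0,2,3,4,6,7,9]=1  [1,4,5,6,7,8,9]=35  [2,3,4,6,7,8,9]=7  [3,4,5,6,7,8,9]=21
  size 8 → [0,2,3,4,6,7,8,9]=8  [1,3,4,5,6,7,8,9]=56  [2,3,4,5,6,7,8,9]=28
  first=0(o) contributes 84
  first=1(i) contributes 36
|[w]| = 120

120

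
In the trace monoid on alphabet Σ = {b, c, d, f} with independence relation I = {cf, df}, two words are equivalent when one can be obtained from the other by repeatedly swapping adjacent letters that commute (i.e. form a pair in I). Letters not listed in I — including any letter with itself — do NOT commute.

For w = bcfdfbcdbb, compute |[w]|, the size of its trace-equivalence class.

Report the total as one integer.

piece 0:b — minimal
piece 1:c rests on {0:b}
piece 2:f rests on {0:b}
piece 3:d rests on {1:c}
piece 4:f rests on {2:f}
piece 5:b rests on {3:d, 4:f}
piece 6:c rests on {5:b}
piece 7:d rests on {6:c}
piece 8:b rests on {7:d}
piece 9:b rests on {8:b}
minimal pieces: {0:b}
ways to finish when only these pieces remain (= sum over removing one remaining piece with nothing left below it):
  1 left: {9}→1
  2 left: {8,9}→1
  3 left: {7,8,9}→1
  4 left: {6,7,8,9}→1
  5 left: {5,6,7,8,9}→1
  6 left: {3,5,6,7,8,9}→1  {4,5,6,7,8,9}→1
  7 left: {1,3,5,6,7,8,9}→1  {2,4,5,6,7,8,9}→1  {3,4,5,6,7,8,9}→2
  8 left: {1,3,4,5,6,7,8,9}→3  {2,3,4,5,6,7,8,9}→3
  placing 0:b first → 6 extensions

6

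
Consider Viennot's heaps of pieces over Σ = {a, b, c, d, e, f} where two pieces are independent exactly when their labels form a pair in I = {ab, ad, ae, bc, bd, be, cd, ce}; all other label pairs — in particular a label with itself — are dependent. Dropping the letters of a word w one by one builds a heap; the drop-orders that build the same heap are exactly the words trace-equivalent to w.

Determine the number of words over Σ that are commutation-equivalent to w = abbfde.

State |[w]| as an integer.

drop 0:a onto floor
drop 1:b onto floor
drop 2:b onto {1:b}
drop 3:f onto {0:a, 2:b}
drop 4:d onto {3:f}
drop 5:e onto {4:d}
ground layer = {0:a, 1:b}
drop-orders for the pieces not yet dropped (sum over which currently-grounded one goes next):
  1 to go: {5} 1
  2 to go: {4,5} 1
  3 to go: {3,4,5} 1
  4 to go: {0,3,4,5} 1  {2,3,4,5} 1
  if 0:a drops first: 1 orders
  if 1:b drops first: 2 orders
heap linearizations: 3

3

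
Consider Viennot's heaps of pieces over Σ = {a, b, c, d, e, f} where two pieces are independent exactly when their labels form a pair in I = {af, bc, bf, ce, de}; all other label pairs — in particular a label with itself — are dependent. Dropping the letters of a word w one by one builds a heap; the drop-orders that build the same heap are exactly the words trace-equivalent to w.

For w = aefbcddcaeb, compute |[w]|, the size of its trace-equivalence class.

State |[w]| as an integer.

3

#0=a has no predecessor
#1=e depends on [0:a]
#2=f depends on [1:e]
#3=b depends on [1:e]
#4=c depends on [2:f]
#5=d depends on [3:b, 4:c]
#6=d depends on [5:d]
#7=c depends on [6:d]
#8=a depends on [7:c]
#9=e depends on [8:a]
#10=b depends on [9:e]
sources: [0:a]
N(rest) = Σ N(rest − s) over sources s of rest; N(one piece) = 1:
  size 1 → [10]=1
  size 2 → [9,10]=1
  size 3 → [8,9,10]=1
  size 4 → [7,8,9,10]=1
  size 5 → [6,7,8,9,10]=1
  size 6 → [5,6,7,8,9,10]=1
  size 7 → [3,5,6,7,8,9,10]=1  [4,5,6,7,8,9,10]=1
  size 8 → [2,4,5,6,7,8,9,10]=1  [3,4,5,6,7,8,9,10]=2
  size 9 → [2,3,4,5,6,7,8,9,10]=3
  first=0(a) contributes 3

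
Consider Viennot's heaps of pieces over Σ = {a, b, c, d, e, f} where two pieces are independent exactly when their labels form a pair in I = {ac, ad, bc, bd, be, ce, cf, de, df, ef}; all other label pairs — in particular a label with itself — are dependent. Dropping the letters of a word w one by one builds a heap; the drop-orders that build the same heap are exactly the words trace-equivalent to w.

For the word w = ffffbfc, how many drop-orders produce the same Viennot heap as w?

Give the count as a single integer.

7

#0=f has no predecessor
#1=f depends on [0:f]
#2=f depends on [1:f]
#3=f depends on [2:f]
#4=b depends on [3:f]
#5=f depends on [4:b]
#6=c has no predecessor
sources: [0:f, 6:c]
N(rest) = Σ N(rest − s) over sources s of rest; N(one piece) = 1:
  size 1 → [5]=1  [6]=1
  size 2 → [4,5]=1  [5,6]=2
  size 3 → [3,4,5]=1  [4,5,6]=3
  size 4 → [2,3,4,5]=1  [3,4,5,6]=4
  size 5 → [1,2,3,4,5]=1  [2,3,4,5,6]=5
  first=0(f) contributes 6
  first=6(c) contributes 1
|[w]| = 7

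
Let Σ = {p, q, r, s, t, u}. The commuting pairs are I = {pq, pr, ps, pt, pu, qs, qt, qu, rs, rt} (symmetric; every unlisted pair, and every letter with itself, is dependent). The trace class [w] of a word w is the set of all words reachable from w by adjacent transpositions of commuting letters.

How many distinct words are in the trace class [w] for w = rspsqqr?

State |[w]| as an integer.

0(r) covers ∅
1(s) covers ∅
2(p) covers ∅
3(s) covers 1:s
4(q) covers 0:r
5(q) covers 4:q
6(r) covers 5:q
floor of heap: 0:r, 1:s, 2:p
completions by unplaced set U, small U first (add the entries for U minus each lowest piece of U):
  |U|=1: {2}:1  {3}:1  {6}:1
  |U|=2: {1,3}:1  {2,3}:2  {2,6}:2  {3,6}:2  {5,6}:1
  |U|=3: {1,2,3}:3  {1,3,6}:3  {2,3,6}:6  {2,5,6}:3  {3,5,6}:3  {4,5,6}:1
  |U|=4: {0,4,5,6}:1  {1,2,3,6}:12  {1,3,5,6}:6  {2,3,5,6}:12  {2,4,5,6}:4  {3,4,5,6}:4
  |U|=5: {0,2,4,5,6}:5  {0,3,4,5,6}:5  {1,2,3,5,6}:30  {1,3,4,5,6}:10  {2,3,4,5,6}:20
  start at 0(r): 60
  start at 1(s): 30
  start at 2(p): 15
sum over floor = 105

105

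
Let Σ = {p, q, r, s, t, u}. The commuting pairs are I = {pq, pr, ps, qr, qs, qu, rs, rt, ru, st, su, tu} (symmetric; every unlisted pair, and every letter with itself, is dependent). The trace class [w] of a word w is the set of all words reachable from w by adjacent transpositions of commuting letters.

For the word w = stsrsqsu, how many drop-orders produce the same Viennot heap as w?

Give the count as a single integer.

0(s) covers ∅
1(t) covers ∅
2(s) covers 0:s
3(r) covers ∅
4(s) covers 2:s
5(q) covers 1:t
6(s) covers 4:s
7(u) covers ∅
floor of heap: 0:s, 1:t, 3:r, 7:u
completions by unplaced set U, small U first (add the entries for U minus each lowest piece of U):
  |U|=1: {3}:1  {5}:1  {6}:1  {7}:1
  |U|=2: {1,5}:1  {3,5}:2  {3,6}:2  {3,7}:2  {4,6}:1  {5,6}:2  {5,7}:2  {6,7}:2
  |U|=3: {1,3,5}:3  {1,5,6}:3  {1,5,7}:3  {2,4,6}:1  {3,4,6}:3  {3,5,6}:6  {3,5,7}:6  {3,6,7}:6  {4,5,6}:3  {4,6,7}:3  {5,6,7}:6
  |U|=4: {0,2,4,6}:1  {1,3,5,6}:12  {1,3,5,7}:12  {1,4,5,6}:6  {1,5,6,7}:12  {2,3,4,6}:4  {2,4,5,6}:4  {2,4,6,7}:4  {3,4,5,6}:12  {3,4,6,7}:12  {3,5,6,7}:24  {4,5,6,7}:12
  |U|=5: {0,2,3,4,6}:5  {0,2,4,5,6}:5  {0,2,4,6,7}:5  {1,2,4,5,6}:10  {1,3,4,5,6}:30  {1,3,5,6,7}:60  {1,4,5,6,7}:30  {2,3,4,5,6}:20  {2,3,4,6,7}:20  {2,4,5,6,7}:20  {3,4,5,6,7}:60
  |U|=6: {0,1,2,4,5,6}:15  {0,2,3,4,5,6}:30  {0,2,3,4,6,7}:30  {0,2,4,5,6,7}:30  {1,2,3,4,5,6}:60  {1,2,4,5,6,7}:60  {1,3,4,5,6,7}:180  {2,3,4,5,6,7}:120
  start at 0(s): 420
  start at 1(t): 210
  start at 3(r): 105
  start at 7(u): 105
sum over floor = 840

840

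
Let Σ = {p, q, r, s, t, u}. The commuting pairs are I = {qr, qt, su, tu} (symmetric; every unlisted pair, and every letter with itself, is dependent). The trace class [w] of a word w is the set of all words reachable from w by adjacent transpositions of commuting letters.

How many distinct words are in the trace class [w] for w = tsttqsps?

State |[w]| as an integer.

3

0(t) covers ∅
1(s) covers 0:t
2(t) covers 1:s
3(t) covers 2:t
4(q) covers 1:s
5(s) covers 3:t, 4:q
6(p) covers 5:s
7(s) covers 6:p
floor of heap: 0:t
completions by unplaced set U, small U first (add the entries for U minus each lowest piece of U):
  |U|=1: {7}:1
  |U|=2: {6,7}:1
  |U|=3: {5,6,7}:1
  |U|=4: {3,5,6,7}:1  {4,5,6,7}:1
  |U|=5: {2,3,5,6,7}:1  {3,4,5,6,7}:2
  |U|=6: {2,3,4,5,6,7}:3
  start at 0(t): 3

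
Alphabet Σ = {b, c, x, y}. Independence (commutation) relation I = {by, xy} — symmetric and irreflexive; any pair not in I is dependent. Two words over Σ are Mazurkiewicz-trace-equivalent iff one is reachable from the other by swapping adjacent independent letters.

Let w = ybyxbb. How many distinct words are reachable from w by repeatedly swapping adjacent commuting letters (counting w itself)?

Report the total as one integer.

15

#0=y has no predecessor
#1=b has no predecessor
#2=y depends on [0:y]
#3=x depends on [1:b]
#4=b depends on [3:x]
#5=b depends on [4:b]
sources: [0:y, 1:b]
N(rest) = Σ N(rest − s) over sources s of rest; N(one piece) = 1:
  size 1 → [2]=1  [5]=1
  size 2 → [0,2]=1  [2,5]=2  [4,5]=1
  size 3 → [0,2,5]=3  [2,4,5]=3  [3,4,5]=1
  size 4 → [0,2,4,5]=6  [1,3,4,5]=1  [2,3,4,5]=4
  first=0(y) contributes 5
  first=1(b) contributes 10
|[w]| = 15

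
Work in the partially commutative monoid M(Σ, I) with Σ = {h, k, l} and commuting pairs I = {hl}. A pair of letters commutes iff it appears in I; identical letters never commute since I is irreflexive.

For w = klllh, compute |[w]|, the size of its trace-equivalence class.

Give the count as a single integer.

4

drop 0:k onto floor
drop 1:l onto {0:k}
drop 2:l onto {1:l}
drop 3:l onto {2:l}
drop 4:h onto {0:k}
ground layer = {0:k}
drop-orders for the pieces not yet dropped (sum over which currently-grounded one goes next):
  1 to go: {3} 1  {4} 1
  2 to go: {2,3} 1  {3,4} 2
  3 to go: {1,2,3} 1  {2,3,4} 3
  if 0:k drops first: 4 orders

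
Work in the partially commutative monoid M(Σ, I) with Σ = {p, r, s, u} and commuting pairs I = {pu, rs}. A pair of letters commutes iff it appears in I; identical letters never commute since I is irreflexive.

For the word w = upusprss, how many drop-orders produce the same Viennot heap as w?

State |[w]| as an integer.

drop 0:u onto floor
drop 1:p onto floor
drop 2:u onto {0:u}
drop 3:s onto {1:p, 2:u}
drop 4:p onto {3:s}
drop 5:r onto {4:p}
drop 6:s onto {4:p}
drop 7:s onto {6:s}
ground layer = {0:u, 1:p}
drop-orders for the pieces not yet dropped (sum over which currently-grounded one goes next):
  1 to go: {5} 1  {7} 1
  2 to go: {5,7} 2  {6,7} 1
  3 to go: {5,6,7} 3
  4 to go: {4,5,6,7} 3
  5 to go: {3,4,5,6,7} 3
  6 to go: {1,3,4,5,6,7} 3  {2,3,4,5,6,7} 3
  if 0:u drops first: 6 orders
  if 1:p drops first: 3 orders
heap linearizations: 9

9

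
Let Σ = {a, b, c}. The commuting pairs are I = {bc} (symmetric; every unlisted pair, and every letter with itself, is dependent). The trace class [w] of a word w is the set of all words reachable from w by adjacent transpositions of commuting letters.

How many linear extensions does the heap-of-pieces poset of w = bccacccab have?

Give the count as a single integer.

0(b) covers ∅
1(c) covers ∅
2(c) covers 1:c
3(a) covers 0:b, 2:c
4(c) covers 3:a
5(c) covers 4:c
6(c) covers 5:c
7(a) covers 6:c
8(b) covers 7:a
floor of heap: 0:b, 1:c
completions by unplaced set U, small U first (add the entries for U minus each lowest piece of U):
  |U|=1: {8}:1
  |U|=2: {7,8}:1
  |U|=3: {6,7,8}:1
  |U|=4: {5,6,7,8}:1
  |U|=5: {4,5,6,7,8}:1
  |U|=6: {3,4,5,6,7,8}:1
  |U|=7: {0,3,4,5,6,7,8}:1  {2,3,4,5,6,7,8}:1
  start at 0(b): 1
  start at 1(c): 2
sum over floor = 3

3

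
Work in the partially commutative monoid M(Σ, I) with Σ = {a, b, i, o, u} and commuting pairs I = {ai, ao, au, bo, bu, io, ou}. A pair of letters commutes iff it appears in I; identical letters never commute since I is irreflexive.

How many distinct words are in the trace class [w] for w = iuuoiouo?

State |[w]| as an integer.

#0=i has no predecessor
#1=u depends on [0:i]
#2=u depends on [1:u]
#3=o has no predecessor
#4=i depends on [2:u]
#5=o depends on [3:o]
#6=u depends on [4:i]
#7=o depends on [5:o]
sources: [0:i, 3:o]
N(rest) = Σ N(rest − s) over sources s of rest; N(one piece) = 1:
  size 1 → [6]=1  [7]=1
  size 2 → [4,6]=1  [5,7]=1  [6,7]=2
  size 3 → [2,4,6]=1  [3,5,7]=1  [4,6,7]=3  [5,6,7]=3
  size 4 → [1,2,4,6]=1  [2,4,6,7]=4  [3,5,6,7]=4  [4,5,6,7]=6
  size 5 → [0,1,2,4,6]=1  [1,2,4,6,7]=5  [2,4,5,6,7]=10  [3,4,5,6,7]=10
  size 6 → [0,1,2,4,6,7]=6  [1,2,4,5,6,7]=15  [2,3,4,5,6,7]=20
  first=0(i) contributes 35
  first=3(o) contributes 21
|[w]| = 56

56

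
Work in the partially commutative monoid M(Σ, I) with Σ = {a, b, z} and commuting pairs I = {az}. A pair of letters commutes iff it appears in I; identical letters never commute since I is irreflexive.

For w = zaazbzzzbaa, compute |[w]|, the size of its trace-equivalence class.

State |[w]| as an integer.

#0=z has no predecessor
#1=a has no predecessor
#2=a depends on [1:a]
#3=z depends on [0:z]
#4=b depends on [2:a, 3:z]
#5=z depends on [4:b]
#6=z depends on [5:z]
#7=z depends on [6:z]
#8=b depends on [7:z]
#9=a depends on [8:b]
#10=a depends on [9:a]
sources: [0:z, 1:a]
N(rest) = Σ N(rest − s) over sources s of rest; N(one piece) = 1:
  size 1 → [10]=1
  size 2 → [9,10]=1
  size 3 → [8,9,10]=1
  size 4 → [7,8,9,10]=1
  size 5 → [6,7,8,9,10]=1
  size 6 → [5,6,7,8,9,10]=1
  size 7 → [4,5,6,7,8,9,10]=1
  size 8 → [2,4,5,6,7,8,9,10]=1  [3,4,5,6,7,8,9,10]=1
  size 9 → [0,3,4,5,6,7,8,9,10]=1  [1,2,4,5,6,7,8,9,10]=1  [2,3,4,5,6,7,8,9,10]=2
  first=0(z) contributes 3
  first=1(a) contributes 3
|[w]| = 6

6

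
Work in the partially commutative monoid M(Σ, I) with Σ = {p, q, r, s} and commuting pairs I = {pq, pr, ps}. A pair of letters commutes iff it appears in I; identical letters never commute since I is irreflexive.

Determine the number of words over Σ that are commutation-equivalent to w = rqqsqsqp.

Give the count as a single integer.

#0=r has no predecessor
#1=q depends on [0:r]
#2=q depends on [1:q]
#3=s depends on [2:q]
#4=q depends on [3:s]
#5=s depends on [4:q]
#6=q depends on [5:s]
#7=p has no predecessor
sources: [0:r, 7:p]
N(rest) = Σ N(rest − s) over sources s of rest; N(one piece) = 1:
  size 1 → [6]=1  [7]=1
  size 2 → [5,6]=1  [6,7]=2
  size 3 → [4,5,6]=1  [5,6,7]=3
  size 4 → [3,4,5,6]=1  [4,5,6,7]=4
  size 5 → [2,3,4,5,6]=1  [3,4,5,6,7]=5
  size 6 → [1,2,3,4,5,6]=1  [2,3,4,5,6,7]=6
  first=0(r) contributes 7
  first=7(p) contributes 1
|[w]| = 8

8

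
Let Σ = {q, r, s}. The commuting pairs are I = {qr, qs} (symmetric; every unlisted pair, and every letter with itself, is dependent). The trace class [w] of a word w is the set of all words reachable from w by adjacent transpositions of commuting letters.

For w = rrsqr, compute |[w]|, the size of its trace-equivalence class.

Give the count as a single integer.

5

piece 0:r — minimal
piece 1:r rests on {0:r}
piece 2:s rests on {1:r}
piece 3:q — minimal
piece 4:r rests on {2:s}
minimal pieces: {0:r, 3:q}
ways to finish when only these pieces remain (= sum over removing one remaining piece with nothing left below it):
  1 left: {3}→1  {4}→1
  2 left: {2,4}→1  {3,4}→2
  3 left: {1,2,4}→1  {2,3,4}→3
  placing 0:r first → 4 extensions
  placing 3:q first → 1 extensions
total linear extensions = 5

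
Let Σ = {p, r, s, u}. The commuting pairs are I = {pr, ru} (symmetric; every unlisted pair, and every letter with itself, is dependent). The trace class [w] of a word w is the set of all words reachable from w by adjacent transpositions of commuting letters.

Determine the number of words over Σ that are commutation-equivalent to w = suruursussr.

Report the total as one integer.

piece 0:s — minimal
piece 1:u rests on {0:s}
piece 2:r rests on {0:s}
piece 3:u rests on {1:u}
piece 4:u rests on {3:u}
piece 5:r rests on {2:r}
piece 6:s rests on {4:u, 5:r}
piece 7:u rests on {6:s}
piece 8:s rests on {7:u}
piece 9:s rests on {8:s}
piece 10:r rests on {9:s}
minimal pieces: {0:s}
ways to finish when only these pieces remain (= sum over removing one remaining piece with nothing left below it):
  1 left: {10}→1
  2 left: {9,10}→1
  3 left: {8,9,10}→1
  4 left: {7,8,9,10}→1
  5 left: {6,7,8,9,10}→1
  6 left: {4,6,7,8,9,10}→1  {5,6,7,8,9,10}→1
  7 left: {2,5,6,7,8,9,10}→1  {3,4,6,7,8,9,10}→1  {4,5,6,7,8,9,10}→2
  8 left: {1,3,4,6,7,8,9,10}→1  {2,4,5,6,7,8,9,10}→3  {3,4,5,6,7,8,9,10}→3
  9 left: {1,3,4,5,6,7,8,9,10}→4  {2,3,4,5,6,7,8,9,10}→6
  placing 0:s first → 10 extensions

10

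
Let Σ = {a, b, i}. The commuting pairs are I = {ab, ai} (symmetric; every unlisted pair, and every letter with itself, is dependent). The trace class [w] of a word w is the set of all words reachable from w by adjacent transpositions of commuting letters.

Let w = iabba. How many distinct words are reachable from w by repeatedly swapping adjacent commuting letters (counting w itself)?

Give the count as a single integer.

0(i) covers ∅
1(a) covers ∅
2(b) covers 0:i
3(b) covers 2:b
4(a) covers 1:a
floor of heap: 0:i, 1:a
completions by unplaced set U, small U first (add the entries for U minus each lowest piece of U):
  |U|=1: {3}:1  {4}:1
  |U|=2: {1,4}:1  {2,3}:1  {3,4}:2
  |U|=3: {0,2,3}:1  {1,3,4}:3  {2,3,4}:3
  start at 0(i): 6
  start at 1(a): 4
sum over floor = 10

10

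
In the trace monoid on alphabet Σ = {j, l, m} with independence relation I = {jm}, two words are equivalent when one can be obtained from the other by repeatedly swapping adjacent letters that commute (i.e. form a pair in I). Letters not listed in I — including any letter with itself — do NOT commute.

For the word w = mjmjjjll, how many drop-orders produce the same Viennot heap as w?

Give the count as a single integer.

drop 0:m onto floor
drop 1:j onto floor
drop 2:m onto {0:m}
drop 3:j onto {1:j}
drop 4:j onto {3:j}
drop 5:j onto {4:j}
drop 6:l onto {2:m, 5:j}
drop 7:l onto {6:l}
ground layer = {0:m, 1:j}
drop-orders for the pieces not yet dropped (sum over which currently-grounded one goes next):
  1 to go: {7} 1
  2 to go: {6,7} 1
  3 to go: {2,6,7} 1  {5,6,7} 1
  4 to go: {0,2,6,7} 1  {2,5,6,7} 2  {4,5,6,7} 1
  5 to go: {0,2,5,6,7} 3  {2,4,5,6,7} 3  {3,4,5,6,7} 1
  6 to go: {0,2,4,5,6,7} 6  {1,3,4,5,6,7} 1  {2,3,4,5,6,7} 4
  if 0:m drops first: 5 orders
  if 1:j drops first: 10 orders
heap linearizations: 15

15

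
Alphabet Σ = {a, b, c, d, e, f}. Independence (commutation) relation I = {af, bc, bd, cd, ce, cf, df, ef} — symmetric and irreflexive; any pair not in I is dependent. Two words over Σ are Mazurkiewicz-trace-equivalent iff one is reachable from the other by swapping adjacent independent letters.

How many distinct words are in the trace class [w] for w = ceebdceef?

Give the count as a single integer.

252

drop 0:c onto floor
drop 1:e onto floor
drop 2:e onto {1:e}
drop 3:b onto {2:e}
drop 4:d onto {2:e}
drop 5:c onto {0:c}
drop 6:e onto {3:b, 4:d}
drop 7:e onto {6:e}
drop 8:f onto {3:b}
ground layer = {0:c, 1:e}
drop-orders for the pieces not yet dropped (sum over which currently-grounded one goes next):
  1 to go: {5} 1  {7} 1  {8} 1
  2 to go: {0,5} 1  {5,7} 2  {5,8} 2  {6,7} 1  {7,8} 2
  3 to go: {0,5,7} 3  {0,5,8} 3  {4,6,7} 1  {5,6,7} 3  {5,7,8} 6  {6,7,8} 3
  4 to go: {0,5,6,7} 6  {0,5,7,8} 12  {3,6,7,8} 3  {4,5,6,7} 4  {4,6,7,8} 4  {5,6,7,8} 12
  5 to go: {0,4,5,6,7} 10  {0,5,6,7,8} 30  {3,4,6,7,8} 7  {3,5,6,7,8} 15  {4,5,6,7,8} 20
  6 to go: {0,3,5,6,7,8} 45  {0,4,5,6,7,8} 60  {2,3,4,6,7,8} 7  {3,4,5,6,7,8} 42
  7 to go: {0,3,4,5,6,7,8} 147  {1,2,3,4,6,7,8} 7  {2,3,4,5,6,7,8} 49
  if 0:c drops first: 56 orders
  if 1:e drops first: 196 orders
heap linearizations: 252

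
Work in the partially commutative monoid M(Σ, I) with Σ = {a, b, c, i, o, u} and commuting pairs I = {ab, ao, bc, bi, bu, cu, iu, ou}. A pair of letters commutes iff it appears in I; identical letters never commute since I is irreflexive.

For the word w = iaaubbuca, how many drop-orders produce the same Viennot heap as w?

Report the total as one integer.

drop 0:i onto floor
drop 1:a onto {0:i}
drop 2:a onto {1:a}
drop 3:u onto {2:a}
drop 4:b onto floor
drop 5:b onto {4:b}
drop 6:u onto {3:u}
drop 7:c onto {2:a}
drop 8:a onto {6:u, 7:c}
ground layer = {0:i, 4:b}
drop-orders for the pieces not yet dropped (sum over which currently-grounded one goes next):
  1 to go: {5} 1  {8} 1
  2 to go: {4,5} 1  {5,8} 2  {6,8} 1  {7,8} 1
  3 to go: {3,6,8} 1  {4,5,8} 3  {5,6,8} 3  {5,7,8} 3  {6,7,8} 2
  4 to go: {3,5,6,8} 4  {3,6,7,8} 3  {4,5,6,8} 6  {4,5,7,8} 6  {5,6,7,8} 8
  5 to go: {2,3,6,7,8} 3  {3,4,5,6,8} 10  {3,5,6,7,8} 15  {4,5,6,7,8} 20
  6 to go: {1,2,3,6,7,8} 3  {2,3,5,6,7,8} 18  {3,4,5,6,7,8} 45
  7 to go: {0,1,2,3,6,7,8} 3  {1,2,3,5,6,7,8} 21  {2,3,4,5,6,7,8} 63
  if 0:i drops first: 84 orders
  if 4:b drops first: 24 orders
heap linearizations: 108

108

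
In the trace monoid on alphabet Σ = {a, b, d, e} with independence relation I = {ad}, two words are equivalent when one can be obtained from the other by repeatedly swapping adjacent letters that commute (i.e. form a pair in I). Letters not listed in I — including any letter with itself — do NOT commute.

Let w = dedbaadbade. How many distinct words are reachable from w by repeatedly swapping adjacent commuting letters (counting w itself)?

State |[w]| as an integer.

6

drop 0:d onto floor
drop 1:e onto {0:d}
drop 2:d onto {1:e}
drop 3:b onto {2:d}
drop 4:a onto {3:b}
drop 5:a onto {4:a}
drop 6:d onto {3:b}
drop 7:b onto {5:a, 6:d}
drop 8:a onto {7:b}
drop 9:d onto {7:b}
drop 10:e onto {8:a, 9:d}
ground layer = {0:d}
drop-orders for the pieces not yet dropped (sum over which currently-grounded one goes next):
  1 to go: {10} 1
  2 to go: {8,10} 1  {9,10} 1
  3 to go: {8,9,10} 2
  4 to go: {7,8,9,10} 2
  5 to go: {5,7,8,9,10} 2  {6,7,8,9,10} 2
  6 to go: {4,5,7,8,9,10} 2  {5,6,7,8,9,10} 4
  7 to go: {4,5,6,7,8,9,10} 6
  8 to go: {3,4,5,6,7,8,9,10} 6
  9 to go: {2,3,4,5,6,7,8,9,10} 6
  if 0:d drops first: 6 orders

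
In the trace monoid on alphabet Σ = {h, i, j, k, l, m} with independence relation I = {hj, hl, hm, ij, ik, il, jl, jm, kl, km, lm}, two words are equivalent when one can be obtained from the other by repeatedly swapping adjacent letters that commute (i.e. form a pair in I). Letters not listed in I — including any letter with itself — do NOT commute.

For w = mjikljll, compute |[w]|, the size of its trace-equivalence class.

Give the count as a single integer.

piece 0:m — minimal
piece 1:j — minimal
piece 2:i rests on {0:m}
piece 3:k rests on {1:j}
piece 4:l — minimal
piece 5:j rests on {3:k}
piece 6:l rests on {4:l}
piece 7:l rests on {6:l}
minimal pieces: {0:m, 1:j, 4:l}
ways to finish when only these pieces remain (= sum over removing one remaining piece with nothing left below it):
  1 left: {2}→1  {5}→1  {7}→1
  2 left: {0,2}→1  {2,5}→2  {2,7}→2  {3,5}→1  {5,7}→2  {6,7}→1
  3 left: {0,2,5}→3  {0,2,7}→3  {1,3,5}→1  {2,3,5}→3  {2,5,7}→6  {2,6,7}→3  {3,5,7}→3  {4,6,7}→1  {5,6,7}→3
  4 left: {0,2,3,5}→6  {0,2,5,7}→12  {0,2,6,7}→6  {1,2,3,5}→4  {1,3,5,7}→4  {2,3,5,7}→12  {2,4,6,7}→4  {2,5,6,7}→12  {3,5,6,7}→6  {4,5,6,7}→4
  5 left: {0,1,2,3,5}→10  {0,2,3,5,7}→30  {0,2,4,6,7}→10  {0,2,5,6,7}→30  {1,2,3,5,7}→20  {1,3,5,6,7}→10  {2,3,5,6,7}→30  {2,4,5,6,7}→20  {3,4,5,6,7}→10
  6 left: {0,1,2,3,5,7}→60  {0,2,3,5,6,7}→90  {0,2,4,5,6,7}→60  {1,2,3,5,6,7}→60  {1,3,4,5,6,7}→20  {2,3,4,5,6,7}→60
  placing 0:m first → 140 extensions
  placing 1:j first → 210 extensions
  placing 4:l first → 210 extensions
total linear extensions = 560

560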